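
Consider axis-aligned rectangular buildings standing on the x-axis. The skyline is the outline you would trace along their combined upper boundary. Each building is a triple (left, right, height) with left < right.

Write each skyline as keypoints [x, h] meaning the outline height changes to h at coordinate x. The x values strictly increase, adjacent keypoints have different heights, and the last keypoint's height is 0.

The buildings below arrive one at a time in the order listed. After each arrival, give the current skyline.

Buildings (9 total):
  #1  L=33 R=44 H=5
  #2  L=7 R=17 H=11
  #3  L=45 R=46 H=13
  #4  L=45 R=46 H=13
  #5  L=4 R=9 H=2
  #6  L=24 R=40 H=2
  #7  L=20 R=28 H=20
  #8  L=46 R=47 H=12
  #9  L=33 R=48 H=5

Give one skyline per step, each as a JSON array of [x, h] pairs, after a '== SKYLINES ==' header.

== SKYLINES ==
[[33,5],[44,0]]
[[7,11],[17,0],[33,5],[44,0]]
[[7,11],[17,0],[33,5],[44,0],[45,13],[46,0]]
[[7,11],[17,0],[33,5],[44,0],[45,13],[46,0]]
[[4,2],[7,11],[17,0],[33,5],[44,0],[45,13],[46,0]]
[[4,2],[7,11],[17,0],[24,2],[33,5],[44,0],[45,13],[46,0]]
[[4,2],[7,11],[17,0],[20,20],[28,2],[33,5],[44,0],[45,13],[46,0]]
[[4,2],[7,11],[17,0],[20,20],[28,2],[33,5],[44,0],[45,13],[46,12],[47,0]]
[[4,2],[7,11],[17,0],[20,20],[28,2],[33,5],[45,13],[46,12],[47,5],[48,0]]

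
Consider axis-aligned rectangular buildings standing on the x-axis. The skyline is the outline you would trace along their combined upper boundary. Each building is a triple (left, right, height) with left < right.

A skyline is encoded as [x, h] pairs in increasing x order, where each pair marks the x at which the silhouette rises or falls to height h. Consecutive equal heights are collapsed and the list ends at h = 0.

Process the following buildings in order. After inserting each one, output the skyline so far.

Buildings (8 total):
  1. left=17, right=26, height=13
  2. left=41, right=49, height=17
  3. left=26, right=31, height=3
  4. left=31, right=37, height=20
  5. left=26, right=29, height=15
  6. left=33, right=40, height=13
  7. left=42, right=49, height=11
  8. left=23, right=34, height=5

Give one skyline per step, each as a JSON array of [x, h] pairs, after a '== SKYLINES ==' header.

== SKYLINES ==
[[17,13],[26,0]]
[[17,13],[26,0],[41,17],[49,0]]
[[17,13],[26,3],[31,0],[41,17],[49,0]]
[[17,13],[26,3],[31,20],[37,0],[41,17],[49,0]]
[[17,13],[26,15],[29,3],[31,20],[37,0],[41,17],[49,0]]
[[17,13],[26,15],[29,3],[31,20],[37,13],[40,0],[41,17],[49,0]]
[[17,13],[26,15],[29,3],[31,20],[37,13],[40,0],[41,17],[49,0]]
[[17,13],[26,15],[29,5],[31,20],[37,13],[40,0],[41,17],[49,0]]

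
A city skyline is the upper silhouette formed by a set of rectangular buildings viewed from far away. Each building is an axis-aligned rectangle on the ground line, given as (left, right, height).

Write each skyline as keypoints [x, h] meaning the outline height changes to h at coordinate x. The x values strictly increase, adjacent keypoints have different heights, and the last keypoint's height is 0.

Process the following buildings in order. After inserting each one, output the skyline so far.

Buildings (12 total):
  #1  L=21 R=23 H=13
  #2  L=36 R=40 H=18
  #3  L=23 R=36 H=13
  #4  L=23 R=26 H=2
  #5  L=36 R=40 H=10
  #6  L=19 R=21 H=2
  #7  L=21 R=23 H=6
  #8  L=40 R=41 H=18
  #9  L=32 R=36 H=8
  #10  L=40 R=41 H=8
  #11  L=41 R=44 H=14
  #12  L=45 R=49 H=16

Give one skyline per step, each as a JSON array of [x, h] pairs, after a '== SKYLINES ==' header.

== SKYLINES ==
[[21,13],[23,0]]
[[21,13],[23,0],[36,18],[40,0]]
[[21,13],[36,18],[40,0]]
[[21,13],[36,18],[40,0]]
[[21,13],[36,18],[40,0]]
[[19,2],[21,13],[36,18],[40,0]]
[[19,2],[21,13],[36,18],[40,0]]
[[19,2],[21,13],[36,18],[41,0]]
[[19,2],[21,13],[36,18],[41,0]]
[[19,2],[21,13],[36,18],[41,0]]
[[19,2],[21,13],[36,18],[41,14],[44,0]]
[[19,2],[21,13],[36,18],[41,14],[44,0],[45,16],[49,0]]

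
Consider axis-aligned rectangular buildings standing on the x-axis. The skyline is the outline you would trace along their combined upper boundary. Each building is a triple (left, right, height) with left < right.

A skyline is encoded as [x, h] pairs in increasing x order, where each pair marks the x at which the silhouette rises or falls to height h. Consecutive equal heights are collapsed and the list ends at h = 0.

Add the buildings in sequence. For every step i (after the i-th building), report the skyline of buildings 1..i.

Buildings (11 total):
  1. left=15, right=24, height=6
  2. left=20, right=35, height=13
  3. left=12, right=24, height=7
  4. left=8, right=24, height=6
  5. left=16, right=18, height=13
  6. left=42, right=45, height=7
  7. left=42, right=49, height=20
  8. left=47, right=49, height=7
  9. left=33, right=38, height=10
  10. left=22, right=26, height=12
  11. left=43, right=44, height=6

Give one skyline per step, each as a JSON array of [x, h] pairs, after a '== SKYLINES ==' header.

== SKYLINES ==
[[15,6],[24,0]]
[[15,6],[20,13],[35,0]]
[[12,7],[20,13],[35,0]]
[[8,6],[12,7],[20,13],[35,0]]
[[8,6],[12,7],[16,13],[18,7],[20,13],[35,0]]
[[8,6],[12,7],[16,13],[18,7],[20,13],[35,0],[42,7],[45,0]]
[[8,6],[12,7],[16,13],[18,7],[20,13],[35,0],[42,20],[49,0]]
[[8,6],[12,7],[16,13],[18,7],[20,13],[35,0],[42,20],[49,0]]
[[8,6],[12,7],[16,13],[18,7],[20,13],[35,10],[38,0],[42,20],[49,0]]
[[8,6],[12,7],[16,13],[18,7],[20,13],[35,10],[38,0],[42,20],[49,0]]
[[8,6],[12,7],[16,13],[18,7],[20,13],[35,10],[38,0],[42,20],[49,0]]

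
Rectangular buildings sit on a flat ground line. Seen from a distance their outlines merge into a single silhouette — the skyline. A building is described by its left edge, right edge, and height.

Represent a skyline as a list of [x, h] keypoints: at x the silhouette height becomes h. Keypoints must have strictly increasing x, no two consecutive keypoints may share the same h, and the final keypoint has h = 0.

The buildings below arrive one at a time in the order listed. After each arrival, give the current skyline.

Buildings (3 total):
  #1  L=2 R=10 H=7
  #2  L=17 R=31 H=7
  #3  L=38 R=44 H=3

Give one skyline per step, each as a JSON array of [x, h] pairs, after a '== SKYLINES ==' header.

== SKYLINES ==
[[2,7],[10,0]]
[[2,7],[10,0],[17,7],[31,0]]
[[2,7],[10,0],[17,7],[31,0],[38,3],[44,0]]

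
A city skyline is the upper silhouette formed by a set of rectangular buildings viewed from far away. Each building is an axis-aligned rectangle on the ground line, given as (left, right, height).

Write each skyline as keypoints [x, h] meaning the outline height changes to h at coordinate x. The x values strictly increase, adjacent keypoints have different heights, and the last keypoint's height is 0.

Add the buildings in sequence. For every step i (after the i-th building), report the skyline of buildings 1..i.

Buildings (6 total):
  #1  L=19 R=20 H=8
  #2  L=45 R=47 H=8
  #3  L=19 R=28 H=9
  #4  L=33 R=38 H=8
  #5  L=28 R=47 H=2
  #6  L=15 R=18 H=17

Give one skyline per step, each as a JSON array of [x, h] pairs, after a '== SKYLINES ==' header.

== SKYLINES ==
[[19,8],[20,0]]
[[19,8],[20,0],[45,8],[47,0]]
[[19,9],[28,0],[45,8],[47,0]]
[[19,9],[28,0],[33,8],[38,0],[45,8],[47,0]]
[[19,9],[28,2],[33,8],[38,2],[45,8],[47,0]]
[[15,17],[18,0],[19,9],[28,2],[33,8],[38,2],[45,8],[47,0]]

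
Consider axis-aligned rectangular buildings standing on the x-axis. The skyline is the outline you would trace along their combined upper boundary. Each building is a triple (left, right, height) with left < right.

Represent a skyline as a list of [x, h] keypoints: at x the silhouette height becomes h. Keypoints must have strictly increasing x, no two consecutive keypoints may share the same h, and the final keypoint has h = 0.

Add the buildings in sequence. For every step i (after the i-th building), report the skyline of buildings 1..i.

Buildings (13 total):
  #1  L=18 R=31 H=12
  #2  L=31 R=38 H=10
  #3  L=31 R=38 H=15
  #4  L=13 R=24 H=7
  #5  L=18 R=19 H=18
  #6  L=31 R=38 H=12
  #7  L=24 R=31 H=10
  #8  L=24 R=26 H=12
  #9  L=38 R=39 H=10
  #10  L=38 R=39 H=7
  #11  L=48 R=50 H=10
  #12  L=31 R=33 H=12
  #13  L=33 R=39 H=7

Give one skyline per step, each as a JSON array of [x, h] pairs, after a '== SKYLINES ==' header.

== SKYLINES ==
[[18,12],[31,0]]
[[18,12],[31,10],[38,0]]
[[18,12],[31,15],[38,0]]
[[13,7],[18,12],[31,15],[38,0]]
[[13,7],[18,18],[19,12],[31,15],[38,0]]
[[13,7],[18,18],[19,12],[31,15],[38,0]]
[[13,7],[18,18],[19,12],[31,15],[38,0]]
[[13,7],[18,18],[19,12],[31,15],[38,0]]
[[13,7],[18,18],[19,12],[31,15],[38,10],[39,0]]
[[13,7],[18,18],[19,12],[31,15],[38,10],[39,0]]
[[13,7],[18,18],[19,12],[31,15],[38,10],[39,0],[48,10],[50,0]]
[[13,7],[18,18],[19,12],[31,15],[38,10],[39,0],[48,10],[50,0]]
[[13,7],[18,18],[19,12],[31,15],[38,10],[39,0],[48,10],[50,0]]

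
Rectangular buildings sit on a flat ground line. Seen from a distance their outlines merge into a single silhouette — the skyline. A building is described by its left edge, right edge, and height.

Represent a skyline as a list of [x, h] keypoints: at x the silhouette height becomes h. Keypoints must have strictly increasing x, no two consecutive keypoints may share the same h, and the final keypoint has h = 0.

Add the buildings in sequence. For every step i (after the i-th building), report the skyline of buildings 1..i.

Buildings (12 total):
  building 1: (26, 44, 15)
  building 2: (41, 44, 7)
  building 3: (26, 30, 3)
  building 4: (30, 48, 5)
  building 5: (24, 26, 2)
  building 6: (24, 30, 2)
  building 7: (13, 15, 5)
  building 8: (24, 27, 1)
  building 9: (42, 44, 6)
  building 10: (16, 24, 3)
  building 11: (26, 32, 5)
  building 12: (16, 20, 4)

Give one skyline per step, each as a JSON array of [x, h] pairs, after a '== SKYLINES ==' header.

== SKYLINES ==
[[26,15],[44,0]]
[[26,15],[44,0]]
[[26,15],[44,0]]
[[26,15],[44,5],[48,0]]
[[24,2],[26,15],[44,5],[48,0]]
[[24,2],[26,15],[44,5],[48,0]]
[[13,5],[15,0],[24,2],[26,15],[44,5],[48,0]]
[[13,5],[15,0],[24,2],[26,15],[44,5],[48,0]]
[[13,5],[15,0],[24,2],[26,15],[44,5],[48,0]]
[[13,5],[15,0],[16,3],[24,2],[26,15],[44,5],[48,0]]
[[13,5],[15,0],[16,3],[24,2],[26,15],[44,5],[48,0]]
[[13,5],[15,0],[16,4],[20,3],[24,2],[26,15],[44,5],[48,0]]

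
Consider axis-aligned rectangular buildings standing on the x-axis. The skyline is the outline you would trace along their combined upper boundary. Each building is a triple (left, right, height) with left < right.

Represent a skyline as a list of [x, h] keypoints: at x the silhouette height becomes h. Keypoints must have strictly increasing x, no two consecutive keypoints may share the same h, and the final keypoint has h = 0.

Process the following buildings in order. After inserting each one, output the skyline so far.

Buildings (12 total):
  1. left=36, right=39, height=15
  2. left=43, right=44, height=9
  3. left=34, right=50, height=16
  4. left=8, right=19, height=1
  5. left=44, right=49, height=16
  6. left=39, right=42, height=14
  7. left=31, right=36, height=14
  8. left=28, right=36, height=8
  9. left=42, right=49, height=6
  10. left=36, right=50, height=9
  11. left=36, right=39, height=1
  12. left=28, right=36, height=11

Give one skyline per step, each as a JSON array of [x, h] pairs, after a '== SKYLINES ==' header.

== SKYLINES ==
[[36,15],[39,0]]
[[36,15],[39,0],[43,9],[44,0]]
[[34,16],[50,0]]
[[8,1],[19,0],[34,16],[50,0]]
[[8,1],[19,0],[34,16],[50,0]]
[[8,1],[19,0],[34,16],[50,0]]
[[8,1],[19,0],[31,14],[34,16],[50,0]]
[[8,1],[19,0],[28,8],[31,14],[34,16],[50,0]]
[[8,1],[19,0],[28,8],[31,14],[34,16],[50,0]]
[[8,1],[19,0],[28,8],[31,14],[34,16],[50,0]]
[[8,1],[19,0],[28,8],[31,14],[34,16],[50,0]]
[[8,1],[19,0],[28,11],[31,14],[34,16],[50,0]]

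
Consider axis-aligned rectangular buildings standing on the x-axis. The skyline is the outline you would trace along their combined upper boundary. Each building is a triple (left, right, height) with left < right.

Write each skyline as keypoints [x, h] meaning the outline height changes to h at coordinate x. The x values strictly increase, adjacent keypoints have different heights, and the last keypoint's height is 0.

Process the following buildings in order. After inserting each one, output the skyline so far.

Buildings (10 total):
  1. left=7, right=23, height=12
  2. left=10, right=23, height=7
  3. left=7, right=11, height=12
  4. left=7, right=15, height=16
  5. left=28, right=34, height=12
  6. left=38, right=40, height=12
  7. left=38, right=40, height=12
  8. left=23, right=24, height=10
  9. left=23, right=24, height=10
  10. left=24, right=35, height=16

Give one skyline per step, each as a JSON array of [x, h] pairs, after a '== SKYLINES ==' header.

== SKYLINES ==
[[7,12],[23,0]]
[[7,12],[23,0]]
[[7,12],[23,0]]
[[7,16],[15,12],[23,0]]
[[7,16],[15,12],[23,0],[28,12],[34,0]]
[[7,16],[15,12],[23,0],[28,12],[34,0],[38,12],[40,0]]
[[7,16],[15,12],[23,0],[28,12],[34,0],[38,12],[40,0]]
[[7,16],[15,12],[23,10],[24,0],[28,12],[34,0],[38,12],[40,0]]
[[7,16],[15,12],[23,10],[24,0],[28,12],[34,0],[38,12],[40,0]]
[[7,16],[15,12],[23,10],[24,16],[35,0],[38,12],[40,0]]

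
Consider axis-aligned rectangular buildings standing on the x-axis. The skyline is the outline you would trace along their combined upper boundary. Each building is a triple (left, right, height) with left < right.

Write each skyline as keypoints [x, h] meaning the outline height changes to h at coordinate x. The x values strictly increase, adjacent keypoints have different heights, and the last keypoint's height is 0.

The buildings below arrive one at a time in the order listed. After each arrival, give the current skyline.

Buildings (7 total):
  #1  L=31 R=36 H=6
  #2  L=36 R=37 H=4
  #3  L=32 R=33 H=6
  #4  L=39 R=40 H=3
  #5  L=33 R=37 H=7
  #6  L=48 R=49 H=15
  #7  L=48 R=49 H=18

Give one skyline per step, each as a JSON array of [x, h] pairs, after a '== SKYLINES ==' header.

== SKYLINES ==
[[31,6],[36,0]]
[[31,6],[36,4],[37,0]]
[[31,6],[36,4],[37,0]]
[[31,6],[36,4],[37,0],[39,3],[40,0]]
[[31,6],[33,7],[37,0],[39,3],[40,0]]
[[31,6],[33,7],[37,0],[39,3],[40,0],[48,15],[49,0]]
[[31,6],[33,7],[37,0],[39,3],[40,0],[48,18],[49,0]]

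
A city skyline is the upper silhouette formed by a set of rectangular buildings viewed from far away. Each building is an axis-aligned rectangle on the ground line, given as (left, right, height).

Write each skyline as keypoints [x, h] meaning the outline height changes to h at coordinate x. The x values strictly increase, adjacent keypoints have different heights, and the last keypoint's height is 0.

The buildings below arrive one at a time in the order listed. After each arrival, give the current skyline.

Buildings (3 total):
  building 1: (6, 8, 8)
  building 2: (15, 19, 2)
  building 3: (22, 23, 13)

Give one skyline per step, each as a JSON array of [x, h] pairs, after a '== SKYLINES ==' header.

== SKYLINES ==
[[6,8],[8,0]]
[[6,8],[8,0],[15,2],[19,0]]
[[6,8],[8,0],[15,2],[19,0],[22,13],[23,0]]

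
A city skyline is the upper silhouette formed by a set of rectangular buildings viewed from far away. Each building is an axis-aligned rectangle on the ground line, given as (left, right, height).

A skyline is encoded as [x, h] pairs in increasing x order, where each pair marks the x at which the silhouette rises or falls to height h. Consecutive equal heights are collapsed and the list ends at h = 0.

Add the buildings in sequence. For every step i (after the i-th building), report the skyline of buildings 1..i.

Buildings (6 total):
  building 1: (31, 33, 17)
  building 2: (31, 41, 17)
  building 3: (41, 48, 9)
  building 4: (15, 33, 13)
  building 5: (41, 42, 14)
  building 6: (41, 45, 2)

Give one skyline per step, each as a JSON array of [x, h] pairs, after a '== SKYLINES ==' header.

== SKYLINES ==
[[31,17],[33,0]]
[[31,17],[41,0]]
[[31,17],[41,9],[48,0]]
[[15,13],[31,17],[41,9],[48,0]]
[[15,13],[31,17],[41,14],[42,9],[48,0]]
[[15,13],[31,17],[41,14],[42,9],[48,0]]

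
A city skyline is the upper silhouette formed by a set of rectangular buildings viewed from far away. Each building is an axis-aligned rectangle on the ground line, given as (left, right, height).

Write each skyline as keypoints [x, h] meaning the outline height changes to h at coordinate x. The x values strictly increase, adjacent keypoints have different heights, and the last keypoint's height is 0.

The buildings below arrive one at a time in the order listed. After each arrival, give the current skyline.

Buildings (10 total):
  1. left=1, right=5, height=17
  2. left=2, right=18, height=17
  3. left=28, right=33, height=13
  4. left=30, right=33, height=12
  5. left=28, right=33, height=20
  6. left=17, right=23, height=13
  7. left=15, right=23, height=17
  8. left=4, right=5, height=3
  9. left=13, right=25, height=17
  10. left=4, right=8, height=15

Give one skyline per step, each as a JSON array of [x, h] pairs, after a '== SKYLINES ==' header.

== SKYLINES ==
[[1,17],[5,0]]
[[1,17],[18,0]]
[[1,17],[18,0],[28,13],[33,0]]
[[1,17],[18,0],[28,13],[33,0]]
[[1,17],[18,0],[28,20],[33,0]]
[[1,17],[18,13],[23,0],[28,20],[33,0]]
[[1,17],[23,0],[28,20],[33,0]]
[[1,17],[23,0],[28,20],[33,0]]
[[1,17],[25,0],[28,20],[33,0]]
[[1,17],[25,0],[28,20],[33,0]]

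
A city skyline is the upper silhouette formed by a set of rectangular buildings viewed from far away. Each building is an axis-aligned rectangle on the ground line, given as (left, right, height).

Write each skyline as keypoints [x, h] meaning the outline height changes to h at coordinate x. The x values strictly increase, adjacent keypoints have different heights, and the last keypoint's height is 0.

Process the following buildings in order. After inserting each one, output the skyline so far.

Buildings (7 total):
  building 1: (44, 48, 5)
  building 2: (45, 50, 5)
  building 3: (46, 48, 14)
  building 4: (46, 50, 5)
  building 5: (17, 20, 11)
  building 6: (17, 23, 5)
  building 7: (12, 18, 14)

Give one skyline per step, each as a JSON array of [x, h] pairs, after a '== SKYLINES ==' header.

== SKYLINES ==
[[44,5],[48,0]]
[[44,5],[50,0]]
[[44,5],[46,14],[48,5],[50,0]]
[[44,5],[46,14],[48,5],[50,0]]
[[17,11],[20,0],[44,5],[46,14],[48,5],[50,0]]
[[17,11],[20,5],[23,0],[44,5],[46,14],[48,5],[50,0]]
[[12,14],[18,11],[20,5],[23,0],[44,5],[46,14],[48,5],[50,0]]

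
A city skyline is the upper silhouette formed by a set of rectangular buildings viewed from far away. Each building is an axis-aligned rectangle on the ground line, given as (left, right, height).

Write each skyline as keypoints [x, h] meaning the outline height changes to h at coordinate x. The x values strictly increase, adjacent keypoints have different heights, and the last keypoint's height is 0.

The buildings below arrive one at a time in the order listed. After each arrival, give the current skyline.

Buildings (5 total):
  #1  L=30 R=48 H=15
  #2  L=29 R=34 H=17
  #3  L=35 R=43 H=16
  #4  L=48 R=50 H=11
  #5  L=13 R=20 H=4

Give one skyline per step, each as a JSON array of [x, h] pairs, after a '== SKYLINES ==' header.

== SKYLINES ==
[[30,15],[48,0]]
[[29,17],[34,15],[48,0]]
[[29,17],[34,15],[35,16],[43,15],[48,0]]
[[29,17],[34,15],[35,16],[43,15],[48,11],[50,0]]
[[13,4],[20,0],[29,17],[34,15],[35,16],[43,15],[48,11],[50,0]]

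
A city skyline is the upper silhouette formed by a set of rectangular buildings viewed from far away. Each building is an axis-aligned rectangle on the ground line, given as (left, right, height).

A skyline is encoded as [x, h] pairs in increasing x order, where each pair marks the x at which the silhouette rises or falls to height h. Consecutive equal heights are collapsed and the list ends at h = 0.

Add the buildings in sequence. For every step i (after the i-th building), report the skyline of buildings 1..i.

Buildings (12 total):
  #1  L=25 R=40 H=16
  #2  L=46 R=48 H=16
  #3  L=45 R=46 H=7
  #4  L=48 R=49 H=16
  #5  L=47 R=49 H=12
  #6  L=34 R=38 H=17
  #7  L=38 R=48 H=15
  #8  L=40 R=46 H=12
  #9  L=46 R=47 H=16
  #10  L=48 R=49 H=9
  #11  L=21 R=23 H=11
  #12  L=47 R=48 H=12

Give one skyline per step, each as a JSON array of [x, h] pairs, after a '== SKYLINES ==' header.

== SKYLINES ==
[[25,16],[40,0]]
[[25,16],[40,0],[46,16],[48,0]]
[[25,16],[40,0],[45,7],[46,16],[48,0]]
[[25,16],[40,0],[45,7],[46,16],[49,0]]
[[25,16],[40,0],[45,7],[46,16],[49,0]]
[[25,16],[34,17],[38,16],[40,0],[45,7],[46,16],[49,0]]
[[25,16],[34,17],[38,16],[40,15],[46,16],[49,0]]
[[25,16],[34,17],[38,16],[40,15],[46,16],[49,0]]
[[25,16],[34,17],[38,16],[40,15],[46,16],[49,0]]
[[25,16],[34,17],[38,16],[40,15],[46,16],[49,0]]
[[21,11],[23,0],[25,16],[34,17],[38,16],[40,15],[46,16],[49,0]]
[[21,11],[23,0],[25,16],[34,17],[38,16],[40,15],[46,16],[49,0]]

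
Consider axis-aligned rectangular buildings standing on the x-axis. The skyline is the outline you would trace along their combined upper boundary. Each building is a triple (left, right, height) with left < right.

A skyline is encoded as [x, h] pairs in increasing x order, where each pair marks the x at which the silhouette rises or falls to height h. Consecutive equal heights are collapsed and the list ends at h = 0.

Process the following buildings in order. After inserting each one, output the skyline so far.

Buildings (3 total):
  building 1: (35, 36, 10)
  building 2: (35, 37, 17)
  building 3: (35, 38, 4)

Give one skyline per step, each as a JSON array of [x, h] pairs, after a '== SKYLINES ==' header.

== SKYLINES ==
[[35,10],[36,0]]
[[35,17],[37,0]]
[[35,17],[37,4],[38,0]]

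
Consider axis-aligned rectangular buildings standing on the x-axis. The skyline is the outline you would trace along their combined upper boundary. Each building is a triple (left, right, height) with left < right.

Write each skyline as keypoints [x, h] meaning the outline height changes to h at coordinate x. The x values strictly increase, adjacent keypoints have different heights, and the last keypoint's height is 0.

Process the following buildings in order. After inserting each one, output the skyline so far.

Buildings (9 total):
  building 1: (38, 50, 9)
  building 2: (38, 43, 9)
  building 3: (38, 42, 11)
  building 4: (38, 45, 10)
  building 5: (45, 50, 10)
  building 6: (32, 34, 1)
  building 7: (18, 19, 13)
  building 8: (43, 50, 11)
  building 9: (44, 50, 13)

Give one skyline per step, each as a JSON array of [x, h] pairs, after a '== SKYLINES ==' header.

== SKYLINES ==
[[38,9],[50,0]]
[[38,9],[50,0]]
[[38,11],[42,9],[50,0]]
[[38,11],[42,10],[45,9],[50,0]]
[[38,11],[42,10],[50,0]]
[[32,1],[34,0],[38,11],[42,10],[50,0]]
[[18,13],[19,0],[32,1],[34,0],[38,11],[42,10],[50,0]]
[[18,13],[19,0],[32,1],[34,0],[38,11],[42,10],[43,11],[50,0]]
[[18,13],[19,0],[32,1],[34,0],[38,11],[42,10],[43,11],[44,13],[50,0]]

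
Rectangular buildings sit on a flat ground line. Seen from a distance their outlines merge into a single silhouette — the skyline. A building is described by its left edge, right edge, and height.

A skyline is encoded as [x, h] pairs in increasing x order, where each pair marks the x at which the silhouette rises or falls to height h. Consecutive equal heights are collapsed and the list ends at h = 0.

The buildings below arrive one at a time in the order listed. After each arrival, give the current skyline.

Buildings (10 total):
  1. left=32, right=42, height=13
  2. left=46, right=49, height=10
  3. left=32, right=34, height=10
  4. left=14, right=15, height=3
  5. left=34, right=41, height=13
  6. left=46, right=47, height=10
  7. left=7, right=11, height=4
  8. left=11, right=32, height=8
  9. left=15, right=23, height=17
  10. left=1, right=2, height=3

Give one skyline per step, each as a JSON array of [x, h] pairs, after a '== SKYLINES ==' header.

== SKYLINES ==
[[32,13],[42,0]]
[[32,13],[42,0],[46,10],[49,0]]
[[32,13],[42,0],[46,10],[49,0]]
[[14,3],[15,0],[32,13],[42,0],[46,10],[49,0]]
[[14,3],[15,0],[32,13],[42,0],[46,10],[49,0]]
[[14,3],[15,0],[32,13],[42,0],[46,10],[49,0]]
[[7,4],[11,0],[14,3],[15,0],[32,13],[42,0],[46,10],[49,0]]
[[7,4],[11,8],[32,13],[42,0],[46,10],[49,0]]
[[7,4],[11,8],[15,17],[23,8],[32,13],[42,0],[46,10],[49,0]]
[[1,3],[2,0],[7,4],[11,8],[15,17],[23,8],[32,13],[42,0],[46,10],[49,0]]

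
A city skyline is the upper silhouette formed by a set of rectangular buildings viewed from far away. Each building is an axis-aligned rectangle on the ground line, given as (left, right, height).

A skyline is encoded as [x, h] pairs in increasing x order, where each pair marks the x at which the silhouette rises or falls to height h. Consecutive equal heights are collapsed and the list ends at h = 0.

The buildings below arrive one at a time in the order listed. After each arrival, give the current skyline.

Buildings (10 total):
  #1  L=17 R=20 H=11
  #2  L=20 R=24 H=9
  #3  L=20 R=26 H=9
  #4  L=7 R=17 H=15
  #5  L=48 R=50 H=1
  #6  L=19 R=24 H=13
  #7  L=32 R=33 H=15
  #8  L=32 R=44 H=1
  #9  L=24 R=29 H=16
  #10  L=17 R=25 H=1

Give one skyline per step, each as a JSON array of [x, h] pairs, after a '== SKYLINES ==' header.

== SKYLINES ==
[[17,11],[20,0]]
[[17,11],[20,9],[24,0]]
[[17,11],[20,9],[26,0]]
[[7,15],[17,11],[20,9],[26,0]]
[[7,15],[17,11],[20,9],[26,0],[48,1],[50,0]]
[[7,15],[17,11],[19,13],[24,9],[26,0],[48,1],[50,0]]
[[7,15],[17,11],[19,13],[24,9],[26,0],[32,15],[33,0],[48,1],[50,0]]
[[7,15],[17,11],[19,13],[24,9],[26,0],[32,15],[33,1],[44,0],[48,1],[50,0]]
[[7,15],[17,11],[19,13],[24,16],[29,0],[32,15],[33,1],[44,0],[48,1],[50,0]]
[[7,15],[17,11],[19,13],[24,16],[29,0],[32,15],[33,1],[44,0],[48,1],[50,0]]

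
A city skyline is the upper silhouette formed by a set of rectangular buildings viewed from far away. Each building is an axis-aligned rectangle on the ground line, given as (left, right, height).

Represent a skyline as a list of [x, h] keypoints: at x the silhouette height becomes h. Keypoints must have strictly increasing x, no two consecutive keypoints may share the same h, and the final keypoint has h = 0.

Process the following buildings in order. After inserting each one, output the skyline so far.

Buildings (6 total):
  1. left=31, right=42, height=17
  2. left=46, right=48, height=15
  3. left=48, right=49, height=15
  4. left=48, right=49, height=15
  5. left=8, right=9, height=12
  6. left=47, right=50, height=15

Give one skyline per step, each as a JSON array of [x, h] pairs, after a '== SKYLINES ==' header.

== SKYLINES ==
[[31,17],[42,0]]
[[31,17],[42,0],[46,15],[48,0]]
[[31,17],[42,0],[46,15],[49,0]]
[[31,17],[42,0],[46,15],[49,0]]
[[8,12],[9,0],[31,17],[42,0],[46,15],[49,0]]
[[8,12],[9,0],[31,17],[42,0],[46,15],[50,0]]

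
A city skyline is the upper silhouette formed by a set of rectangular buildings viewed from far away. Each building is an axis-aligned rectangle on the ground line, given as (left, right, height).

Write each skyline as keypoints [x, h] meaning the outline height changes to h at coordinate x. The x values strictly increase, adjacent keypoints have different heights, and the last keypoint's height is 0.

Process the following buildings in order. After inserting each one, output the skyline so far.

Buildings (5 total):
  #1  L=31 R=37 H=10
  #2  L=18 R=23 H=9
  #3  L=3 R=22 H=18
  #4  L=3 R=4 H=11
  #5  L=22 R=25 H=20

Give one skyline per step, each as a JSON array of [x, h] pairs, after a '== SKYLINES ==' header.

== SKYLINES ==
[[31,10],[37,0]]
[[18,9],[23,0],[31,10],[37,0]]
[[3,18],[22,9],[23,0],[31,10],[37,0]]
[[3,18],[22,9],[23,0],[31,10],[37,0]]
[[3,18],[22,20],[25,0],[31,10],[37,0]]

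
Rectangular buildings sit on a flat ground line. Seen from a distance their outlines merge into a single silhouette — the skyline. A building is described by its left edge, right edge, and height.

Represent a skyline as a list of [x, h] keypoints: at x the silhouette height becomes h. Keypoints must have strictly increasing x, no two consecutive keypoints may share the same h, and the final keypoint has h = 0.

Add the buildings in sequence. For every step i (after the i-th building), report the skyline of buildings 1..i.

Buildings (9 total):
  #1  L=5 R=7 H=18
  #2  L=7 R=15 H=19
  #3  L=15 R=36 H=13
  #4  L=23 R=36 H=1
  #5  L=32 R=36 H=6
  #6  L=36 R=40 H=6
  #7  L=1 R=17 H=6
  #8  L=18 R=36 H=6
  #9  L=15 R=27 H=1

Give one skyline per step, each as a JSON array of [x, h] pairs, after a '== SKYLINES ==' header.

== SKYLINES ==
[[5,18],[7,0]]
[[5,18],[7,19],[15,0]]
[[5,18],[7,19],[15,13],[36,0]]
[[5,18],[7,19],[15,13],[36,0]]
[[5,18],[7,19],[15,13],[36,0]]
[[5,18],[7,19],[15,13],[36,6],[40,0]]
[[1,6],[5,18],[7,19],[15,13],[36,6],[40,0]]
[[1,6],[5,18],[7,19],[15,13],[36,6],[40,0]]
[[1,6],[5,18],[7,19],[15,13],[36,6],[40,0]]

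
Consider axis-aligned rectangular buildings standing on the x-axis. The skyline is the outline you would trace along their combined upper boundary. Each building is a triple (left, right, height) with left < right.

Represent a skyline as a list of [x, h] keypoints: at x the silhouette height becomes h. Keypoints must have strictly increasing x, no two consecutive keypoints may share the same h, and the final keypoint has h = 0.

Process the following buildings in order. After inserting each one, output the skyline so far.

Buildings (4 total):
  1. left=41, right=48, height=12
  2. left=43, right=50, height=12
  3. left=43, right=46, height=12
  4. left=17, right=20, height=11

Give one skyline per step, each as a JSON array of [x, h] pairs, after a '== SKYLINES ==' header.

== SKYLINES ==
[[41,12],[48,0]]
[[41,12],[50,0]]
[[41,12],[50,0]]
[[17,11],[20,0],[41,12],[50,0]]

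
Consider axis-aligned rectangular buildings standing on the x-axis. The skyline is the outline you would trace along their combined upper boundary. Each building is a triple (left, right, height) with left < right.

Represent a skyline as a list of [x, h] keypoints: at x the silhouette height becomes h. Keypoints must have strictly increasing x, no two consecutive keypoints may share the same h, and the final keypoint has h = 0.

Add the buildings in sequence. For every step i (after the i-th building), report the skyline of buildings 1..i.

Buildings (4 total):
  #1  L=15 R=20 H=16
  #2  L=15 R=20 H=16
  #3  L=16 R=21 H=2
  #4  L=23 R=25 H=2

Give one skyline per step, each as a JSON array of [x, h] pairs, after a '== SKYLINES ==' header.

== SKYLINES ==
[[15,16],[20,0]]
[[15,16],[20,0]]
[[15,16],[20,2],[21,0]]
[[15,16],[20,2],[21,0],[23,2],[25,0]]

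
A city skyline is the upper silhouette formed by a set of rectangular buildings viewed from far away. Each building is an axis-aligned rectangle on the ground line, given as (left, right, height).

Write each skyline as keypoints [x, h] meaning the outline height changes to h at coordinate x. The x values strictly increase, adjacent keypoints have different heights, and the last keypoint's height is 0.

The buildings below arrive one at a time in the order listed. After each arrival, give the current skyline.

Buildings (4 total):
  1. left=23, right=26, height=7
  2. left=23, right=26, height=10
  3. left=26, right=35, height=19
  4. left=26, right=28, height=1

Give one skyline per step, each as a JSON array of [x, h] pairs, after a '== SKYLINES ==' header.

== SKYLINES ==
[[23,7],[26,0]]
[[23,10],[26,0]]
[[23,10],[26,19],[35,0]]
[[23,10],[26,19],[35,0]]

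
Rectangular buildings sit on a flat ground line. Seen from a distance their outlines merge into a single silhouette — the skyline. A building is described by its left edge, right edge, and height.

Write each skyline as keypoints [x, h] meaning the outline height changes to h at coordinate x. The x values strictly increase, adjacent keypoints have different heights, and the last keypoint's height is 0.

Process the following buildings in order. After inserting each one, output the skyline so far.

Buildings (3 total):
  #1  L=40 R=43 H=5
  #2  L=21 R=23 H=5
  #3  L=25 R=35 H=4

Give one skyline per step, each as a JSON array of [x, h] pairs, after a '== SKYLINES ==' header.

== SKYLINES ==
[[40,5],[43,0]]
[[21,5],[23,0],[40,5],[43,0]]
[[21,5],[23,0],[25,4],[35,0],[40,5],[43,0]]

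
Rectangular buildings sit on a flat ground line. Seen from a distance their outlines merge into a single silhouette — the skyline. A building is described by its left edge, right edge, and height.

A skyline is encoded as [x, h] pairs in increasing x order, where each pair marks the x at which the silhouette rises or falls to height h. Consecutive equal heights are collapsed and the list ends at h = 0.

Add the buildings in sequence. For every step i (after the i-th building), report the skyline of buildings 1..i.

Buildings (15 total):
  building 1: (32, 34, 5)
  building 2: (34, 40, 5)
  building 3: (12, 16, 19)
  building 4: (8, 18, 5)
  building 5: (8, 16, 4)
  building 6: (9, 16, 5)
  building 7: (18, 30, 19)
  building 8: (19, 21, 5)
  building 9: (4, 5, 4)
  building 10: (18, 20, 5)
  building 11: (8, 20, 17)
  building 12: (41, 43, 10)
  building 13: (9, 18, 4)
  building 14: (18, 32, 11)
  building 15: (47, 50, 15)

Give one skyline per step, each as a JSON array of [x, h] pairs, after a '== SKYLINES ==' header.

== SKYLINES ==
[[32,5],[34,0]]
[[32,5],[40,0]]
[[12,19],[16,0],[32,5],[40,0]]
[[8,5],[12,19],[16,5],[18,0],[32,5],[40,0]]
[[8,5],[12,19],[16,5],[18,0],[32,5],[40,0]]
[[8,5],[12,19],[16,5],[18,0],[32,5],[40,0]]
[[8,5],[12,19],[16,5],[18,19],[30,0],[32,5],[40,0]]
[[8,5],[12,19],[16,5],[18,19],[30,0],[32,5],[40,0]]
[[4,4],[5,0],[8,5],[12,19],[16,5],[18,19],[30,0],[32,5],[40,0]]
[[4,4],[5,0],[8,5],[12,19],[16,5],[18,19],[30,0],[32,5],[40,0]]
[[4,4],[5,0],[8,17],[12,19],[16,17],[18,19],[30,0],[32,5],[40,0]]
[[4,4],[5,0],[8,17],[12,19],[16,17],[18,19],[30,0],[32,5],[40,0],[41,10],[43,0]]
[[4,4],[5,0],[8,17],[12,19],[16,17],[18,19],[30,0],[32,5],[40,0],[41,10],[43,0]]
[[4,4],[5,0],[8,17],[12,19],[16,17],[18,19],[30,11],[32,5],[40,0],[41,10],[43,0]]
[[4,4],[5,0],[8,17],[12,19],[16,17],[18,19],[30,11],[32,5],[40,0],[41,10],[43,0],[47,15],[50,0]]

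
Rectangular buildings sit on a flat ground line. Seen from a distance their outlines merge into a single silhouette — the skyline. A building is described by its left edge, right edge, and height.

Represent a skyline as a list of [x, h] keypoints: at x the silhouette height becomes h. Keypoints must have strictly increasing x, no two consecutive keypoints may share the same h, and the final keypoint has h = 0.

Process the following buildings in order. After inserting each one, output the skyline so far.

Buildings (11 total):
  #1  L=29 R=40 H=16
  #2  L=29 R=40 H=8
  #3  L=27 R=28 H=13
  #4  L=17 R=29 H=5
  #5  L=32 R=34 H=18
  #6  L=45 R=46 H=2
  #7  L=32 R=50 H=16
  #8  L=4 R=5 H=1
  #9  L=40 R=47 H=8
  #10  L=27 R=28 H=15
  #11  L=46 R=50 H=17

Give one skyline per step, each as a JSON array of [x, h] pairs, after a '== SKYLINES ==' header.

== SKYLINES ==
[[29,16],[40,0]]
[[29,16],[40,0]]
[[27,13],[28,0],[29,16],[40,0]]
[[17,5],[27,13],[28,5],[29,16],[40,0]]
[[17,5],[27,13],[28,5],[29,16],[32,18],[34,16],[40,0]]
[[17,5],[27,13],[28,5],[29,16],[32,18],[34,16],[40,0],[45,2],[46,0]]
[[17,5],[27,13],[28,5],[29,16],[32,18],[34,16],[50,0]]
[[4,1],[5,0],[17,5],[27,13],[28,5],[29,16],[32,18],[34,16],[50,0]]
[[4,1],[5,0],[17,5],[27,13],[28,5],[29,16],[32,18],[34,16],[50,0]]
[[4,1],[5,0],[17,5],[27,15],[28,5],[29,16],[32,18],[34,16],[50,0]]
[[4,1],[5,0],[17,5],[27,15],[28,5],[29,16],[32,18],[34,16],[46,17],[50,0]]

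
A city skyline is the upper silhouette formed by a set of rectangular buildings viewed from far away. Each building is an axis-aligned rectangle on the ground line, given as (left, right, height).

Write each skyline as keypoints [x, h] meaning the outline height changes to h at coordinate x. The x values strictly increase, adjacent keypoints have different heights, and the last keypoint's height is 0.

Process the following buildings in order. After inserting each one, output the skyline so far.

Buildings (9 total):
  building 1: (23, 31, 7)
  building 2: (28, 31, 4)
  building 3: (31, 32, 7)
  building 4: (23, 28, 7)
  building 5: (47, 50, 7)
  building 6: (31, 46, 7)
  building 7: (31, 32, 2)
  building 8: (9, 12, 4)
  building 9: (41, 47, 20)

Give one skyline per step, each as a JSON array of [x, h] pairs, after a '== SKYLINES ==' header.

== SKYLINES ==
[[23,7],[31,0]]
[[23,7],[31,0]]
[[23,7],[32,0]]
[[23,7],[32,0]]
[[23,7],[32,0],[47,7],[50,0]]
[[23,7],[46,0],[47,7],[50,0]]
[[23,7],[46,0],[47,7],[50,0]]
[[9,4],[12,0],[23,7],[46,0],[47,7],[50,0]]
[[9,4],[12,0],[23,7],[41,20],[47,7],[50,0]]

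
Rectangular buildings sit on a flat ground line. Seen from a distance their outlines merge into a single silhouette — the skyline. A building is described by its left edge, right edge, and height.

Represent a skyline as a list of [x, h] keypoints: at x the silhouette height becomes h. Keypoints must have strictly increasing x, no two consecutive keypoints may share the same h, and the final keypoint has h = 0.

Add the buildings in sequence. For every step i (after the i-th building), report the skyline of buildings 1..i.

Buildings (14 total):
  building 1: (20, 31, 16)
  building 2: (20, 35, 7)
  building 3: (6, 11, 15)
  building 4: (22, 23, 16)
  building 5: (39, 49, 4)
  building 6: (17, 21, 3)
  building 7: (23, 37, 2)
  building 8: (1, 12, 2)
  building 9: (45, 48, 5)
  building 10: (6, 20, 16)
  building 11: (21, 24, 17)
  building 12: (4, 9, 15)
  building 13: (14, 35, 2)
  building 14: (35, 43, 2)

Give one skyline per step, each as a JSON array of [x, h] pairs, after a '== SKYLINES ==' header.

== SKYLINES ==
[[20,16],[31,0]]
[[20,16],[31,7],[35,0]]
[[6,15],[11,0],[20,16],[31,7],[35,0]]
[[6,15],[11,0],[20,16],[31,7],[35,0]]
[[6,15],[11,0],[20,16],[31,7],[35,0],[39,4],[49,0]]
[[6,15],[11,0],[17,3],[20,16],[31,7],[35,0],[39,4],[49,0]]
[[6,15],[11,0],[17,3],[20,16],[31,7],[35,2],[37,0],[39,4],[49,0]]
[[1,2],[6,15],[11,2],[12,0],[17,3],[20,16],[31,7],[35,2],[37,0],[39,4],[49,0]]
[[1,2],[6,15],[11,2],[12,0],[17,3],[20,16],[31,7],[35,2],[37,0],[39,4],[45,5],[48,4],[49,0]]
[[1,2],[6,16],[31,7],[35,2],[37,0],[39,4],[45,5],[48,4],[49,0]]
[[1,2],[6,16],[21,17],[24,16],[31,7],[35,2],[37,0],[39,4],[45,5],[48,4],[49,0]]
[[1,2],[4,15],[6,16],[21,17],[24,16],[31,7],[35,2],[37,0],[39,4],[45,5],[48,4],[49,0]]
[[1,2],[4,15],[6,16],[21,17],[24,16],[31,7],[35,2],[37,0],[39,4],[45,5],[48,4],[49,0]]
[[1,2],[4,15],[6,16],[21,17],[24,16],[31,7],[35,2],[39,4],[45,5],[48,4],[49,0]]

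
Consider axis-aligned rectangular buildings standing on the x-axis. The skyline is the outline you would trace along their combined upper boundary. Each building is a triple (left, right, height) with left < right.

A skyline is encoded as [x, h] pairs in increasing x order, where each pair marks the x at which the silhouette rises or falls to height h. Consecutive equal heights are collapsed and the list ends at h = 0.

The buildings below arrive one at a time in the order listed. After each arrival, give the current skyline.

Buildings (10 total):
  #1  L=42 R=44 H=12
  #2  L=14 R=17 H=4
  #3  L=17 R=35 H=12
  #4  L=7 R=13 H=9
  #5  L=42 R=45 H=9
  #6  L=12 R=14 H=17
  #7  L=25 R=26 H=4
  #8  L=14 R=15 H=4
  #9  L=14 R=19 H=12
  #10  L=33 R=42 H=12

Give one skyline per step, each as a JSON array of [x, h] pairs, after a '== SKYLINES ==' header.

== SKYLINES ==
[[42,12],[44,0]]
[[14,4],[17,0],[42,12],[44,0]]
[[14,4],[17,12],[35,0],[42,12],[44,0]]
[[7,9],[13,0],[14,4],[17,12],[35,0],[42,12],[44,0]]
[[7,9],[13,0],[14,4],[17,12],[35,0],[42,12],[44,9],[45,0]]
[[7,9],[12,17],[14,4],[17,12],[35,0],[42,12],[44,9],[45,0]]
[[7,9],[12,17],[14,4],[17,12],[35,0],[42,12],[44,9],[45,0]]
[[7,9],[12,17],[14,4],[17,12],[35,0],[42,12],[44,9],[45,0]]
[[7,9],[12,17],[14,12],[35,0],[42,12],[44,9],[45,0]]
[[7,9],[12,17],[14,12],[44,9],[45,0]]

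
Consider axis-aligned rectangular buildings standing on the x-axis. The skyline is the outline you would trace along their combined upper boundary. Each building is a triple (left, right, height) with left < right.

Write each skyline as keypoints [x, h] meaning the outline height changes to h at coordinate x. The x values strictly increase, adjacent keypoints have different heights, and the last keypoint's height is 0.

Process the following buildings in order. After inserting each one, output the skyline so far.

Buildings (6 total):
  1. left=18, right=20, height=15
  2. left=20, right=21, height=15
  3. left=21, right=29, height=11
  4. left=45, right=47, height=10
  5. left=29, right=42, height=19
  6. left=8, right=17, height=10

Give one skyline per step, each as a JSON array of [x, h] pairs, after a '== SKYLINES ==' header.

== SKYLINES ==
[[18,15],[20,0]]
[[18,15],[21,0]]
[[18,15],[21,11],[29,0]]
[[18,15],[21,11],[29,0],[45,10],[47,0]]
[[18,15],[21,11],[29,19],[42,0],[45,10],[47,0]]
[[8,10],[17,0],[18,15],[21,11],[29,19],[42,0],[45,10],[47,0]]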